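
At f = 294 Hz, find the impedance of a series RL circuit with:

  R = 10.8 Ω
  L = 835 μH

Step 1 — Angular frequency: ω = 2π·f = 2π·294 = 1847 rad/s.
Step 2 — Component impedances:
  R: Z = R = 10.8 Ω
  L: Z = jωL = j·1847·0.000835 = 0 + j1.542 Ω
Step 3 — Series combination: Z_total = R + L = 10.8 + j1.542 Ω = 10.91∠8.1° Ω.

Z = 10.8 + j1.542 Ω = 10.91∠8.1° Ω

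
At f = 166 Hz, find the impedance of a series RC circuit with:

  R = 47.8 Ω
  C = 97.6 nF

Step 1 — Angular frequency: ω = 2π·f = 2π·166 = 1043 rad/s.
Step 2 — Component impedances:
  R: Z = R = 47.8 Ω
  C: Z = 1/(jωC) = -j/(ω·C) = 0 - j9823 Ω
Step 3 — Series combination: Z_total = R + C = 47.8 - j9823 Ω = 9824∠-89.7° Ω.

Z = 47.8 - j9823 Ω = 9824∠-89.7° Ω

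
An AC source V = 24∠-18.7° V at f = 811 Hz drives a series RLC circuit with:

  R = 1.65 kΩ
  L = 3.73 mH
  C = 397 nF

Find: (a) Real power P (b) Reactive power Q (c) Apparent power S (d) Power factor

Step 1 — Angular frequency: ω = 2π·f = 2π·811 = 5096 rad/s.
Step 2 — Component impedances:
  R: Z = R = 1650 Ω
  L: Z = jωL = j·5096·0.00373 = 0 + j19.01 Ω
  C: Z = 1/(jωC) = -j/(ω·C) = 0 - j494.3 Ω
Step 3 — Series combination: Z_total = R + L + C = 1650 - j475.3 Ω = 1717∠-16.1° Ω.
Step 4 — Source phasor: V = 24∠-18.7° V = 22.73 - j7.695 V.
Step 5 — Current: I = V / Z = 0.01396 - j0.0006413 A = 0.01398∠-2.6° A.
Step 6 — Complex power: S = V·I* = 0.3223 - j0.09286 VA.
Step 7 — Real power: P = Re(S) = 0.3223 W.
Step 8 — Reactive power: Q = Im(S) = -0.09286 VAR.
Step 9 — Apparent power: |S| = 0.3354 VA.
Step 10 — Power factor: PF = P/|S| = 0.9609 (leading).

(a) P = 0.3223 W  (b) Q = -0.09286 VAR  (c) S = 0.3354 VA  (d) PF = 0.9609 (leading)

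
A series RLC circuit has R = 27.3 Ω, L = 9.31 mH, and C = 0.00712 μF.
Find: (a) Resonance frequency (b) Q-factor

Step 1 — Resonance condition Im(Z)=0 gives ω₀ = 1/√(LC).
Step 2 — ω₀ = 1/√(0.00931·7.12e-09) = 1.228e+05 rad/s.
Step 3 — f₀ = ω₀/(2π) = 1.955e+04 Hz.
Step 4 — Series Q: Q = ω₀L/R = 1.228e+05·0.00931/27.3 = 41.89.

(a) f₀ = 1.955e+04 Hz  (b) Q = 41.89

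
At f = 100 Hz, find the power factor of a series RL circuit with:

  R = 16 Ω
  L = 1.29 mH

Step 1 — Angular frequency: ω = 2π·f = 2π·100 = 628.3 rad/s.
Step 2 — Component impedances:
  R: Z = R = 16 Ω
  L: Z = jωL = j·628.3·0.00129 = 0 + j0.8105 Ω
Step 3 — Series combination: Z_total = R + L = 16 + j0.8105 Ω = 16.02∠2.9° Ω.
Step 4 — Power factor: PF = cos(φ) = Re(Z)/|Z| = 16/16.021 = 0.9987.
Step 5 — Type: Im(Z) = 0.8105 ⇒ lagging (phase φ = 2.9°).

PF = 0.9987 (lagging, φ = 2.9°)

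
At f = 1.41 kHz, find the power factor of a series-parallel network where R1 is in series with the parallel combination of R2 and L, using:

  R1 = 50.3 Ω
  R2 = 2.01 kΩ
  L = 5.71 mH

Step 1 — Angular frequency: ω = 2π·f = 2π·1410 = 8859 rad/s.
Step 2 — Component impedances:
  R1: Z = R = 50.3 Ω
  R2: Z = R = 2010 Ω
  L: Z = jωL = j·8859·0.00571 = 0 + j50.59 Ω
Step 3 — Parallel branch: R2 || L = 1/(1/R2 + 1/L) = 1.272 + j50.55 Ω.
Step 4 — Series with R1: Z_total = R1 + (R2 || L) = 51.57 + j50.55 Ω = 72.22∠44.4° Ω.
Step 5 — Power factor: PF = cos(φ) = Re(Z)/|Z| = 51.57/72.22 = 0.7141.
Step 6 — Type: Im(Z) = 50.55 ⇒ lagging (phase φ = 44.4°).

PF = 0.7141 (lagging, φ = 44.4°)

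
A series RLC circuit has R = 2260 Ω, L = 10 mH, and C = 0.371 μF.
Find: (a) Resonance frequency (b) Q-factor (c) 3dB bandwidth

Step 1 — Resonance: ω₀ = 1/√(LC) = 1/√(0.01·3.71e-07) = 1.642e+04 rad/s.
Step 2 — f₀ = ω₀/(2π) = 2613 Hz.
Step 3 — Series Q: Q = ω₀L/R = 1.642e+04·0.01/2260 = 0.07264.
Step 4 — Bandwidth: Δω = ω₀/Q = 2.26e+05 rad/s; BW = Δω/(2π) = 3.597e+04 Hz.

(a) f₀ = 2613 Hz  (b) Q = 0.07264  (c) BW = 3.597e+04 Hz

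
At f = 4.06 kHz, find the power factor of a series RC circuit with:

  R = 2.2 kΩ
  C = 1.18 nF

Step 1 — Angular frequency: ω = 2π·f = 2π·4060 = 2.551e+04 rad/s.
Step 2 — Component impedances:
  R: Z = R = 2200 Ω
  C: Z = 1/(jωC) = -j/(ω·C) = 0 - j3.322e+04 Ω
Step 3 — Series combination: Z_total = R + C = 2200 - j3.322e+04 Ω = 3.329e+04∠-86.2° Ω.
Step 4 — Power factor: PF = cos(φ) = Re(Z)/|Z| = 2200/33294 = 0.06608.
Step 5 — Type: Im(Z) = -3.322e+04 ⇒ leading (phase φ = -86.2°).

PF = 0.06608 (leading, φ = -86.2°)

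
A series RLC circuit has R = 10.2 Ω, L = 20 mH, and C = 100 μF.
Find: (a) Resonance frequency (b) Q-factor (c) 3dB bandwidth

Step 1 — Resonance: ω₀ = 1/√(LC) = 1/√(0.02·0.0001) = 707.1 rad/s.
Step 2 — f₀ = ω₀/(2π) = 112.5 Hz.
Step 3 — Series Q: Q = ω₀L/R = 707.1·0.02/10.2 = 1.386.
Step 4 — Bandwidth: Δω = ω₀/Q = 510 rad/s; BW = Δω/(2π) = 81.17 Hz.

(a) f₀ = 112.5 Hz  (b) Q = 1.386  (c) BW = 81.17 Hz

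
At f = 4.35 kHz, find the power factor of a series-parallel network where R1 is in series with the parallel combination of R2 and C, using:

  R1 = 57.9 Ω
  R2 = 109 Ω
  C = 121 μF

Step 1 — Angular frequency: ω = 2π·f = 2π·4350 = 2.733e+04 rad/s.
Step 2 — Component impedances:
  R1: Z = R = 57.9 Ω
  R2: Z = R = 109 Ω
  C: Z = 1/(jωC) = -j/(ω·C) = 0 - j0.3024 Ω
Step 3 — Parallel branch: R2 || C = 1/(1/R2 + 1/C) = 0.0008388 - j0.3024 Ω.
Step 4 — Series with R1: Z_total = R1 + (R2 || C) = 57.9 - j0.3024 Ω = 57.9∠-0.3° Ω.
Step 5 — Power factor: PF = cos(φ) = Re(Z)/|Z| = 57.9/57.9 = 1.
Step 6 — Type: Im(Z) = -0.3024 ⇒ leading (phase φ = -0.3°).

PF = 1 (leading, φ = -0.3°)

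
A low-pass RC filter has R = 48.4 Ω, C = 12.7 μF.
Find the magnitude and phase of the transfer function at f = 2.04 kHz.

Step 1 — Angular frequency: ω = 2π·2040 = 1.282e+04 rad/s.
Step 2 — Transfer function: H(jω) = 1/(1 + jωRC).
Step 3 — Denominator: 1 + jωRC = 1 + j·1.282e+04·48.4·1.27e-05 = 1 + j7.879.
Step 4 — H = 0.01585 - j0.1249.
Step 5 — Magnitude: |H| = 0.1259 (-18.0 dB); phase: φ = -82.8°.

|H| = 0.1259 (-18.0 dB), φ = -82.8°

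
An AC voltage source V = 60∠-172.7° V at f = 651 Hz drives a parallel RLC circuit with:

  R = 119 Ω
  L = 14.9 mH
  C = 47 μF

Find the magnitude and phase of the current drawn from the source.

Step 1 — Angular frequency: ω = 2π·f = 2π·651 = 4090 rad/s.
Step 2 — Component impedances:
  R: Z = R = 119 Ω
  L: Z = jωL = j·4090·0.0149 = 0 + j60.95 Ω
  C: Z = 1/(jωC) = -j/(ω·C) = 0 - j5.202 Ω
Step 3 — Parallel combination: 1/Z_total = 1/R + 1/L + 1/C; Z_total = 0.2712 - j5.674 Ω = 5.681∠-87.3° Ω.
Step 4 — Source phasor: V = 60∠-172.7° V = -59.51 - j7.624 V.
Step 5 — Ohm's law: I = V / Z_total = (-59.51 - j7.624) / (0.2712 - j5.674) = 0.8405 - j10.53 A.
Step 6 — Convert to polar: |I| = 10.56 A, ∠I = -85.4°.

I = 10.56∠-85.4° A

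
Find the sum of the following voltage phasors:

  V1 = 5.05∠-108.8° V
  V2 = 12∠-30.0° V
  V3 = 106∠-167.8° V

Step 1 — Convert each phasor to rectangular form:
  V1 = 5.05·(cos(-108.8°) + j·sin(-108.8°)) = -1.627 - j4.781 V
  V2 = 12·(cos(-30.0°) + j·sin(-30.0°)) = 10.39 - j6 V
  V3 = 106·(cos(-167.8°) + j·sin(-167.8°)) = -103.6 - j22.4 V
Step 2 — Sum components: V_total = -94.84 - j33.18 V.
Step 3 — Convert to polar: |V_total| = 100.5 V, ∠V_total = -160.7°.

V_total = 100.5∠-160.7° V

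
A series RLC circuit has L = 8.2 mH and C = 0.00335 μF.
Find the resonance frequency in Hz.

Step 1 — Resonance condition Im(Z)=0 gives ω₀ = 1/√(LC).
Step 2 — ω₀ = 1/√(0.0082·3.35e-09) = 1.908e+05 rad/s.
Step 3 — f₀ = ω₀/(2π) = 3.037e+04 Hz.

f₀ = 3.037e+04 Hz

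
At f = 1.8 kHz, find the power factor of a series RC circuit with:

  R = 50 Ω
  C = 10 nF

Step 1 — Angular frequency: ω = 2π·f = 2π·1800 = 1.131e+04 rad/s.
Step 2 — Component impedances:
  R: Z = R = 50 Ω
  C: Z = 1/(jωC) = -j/(ω·C) = 0 - j8842 Ω
Step 3 — Series combination: Z_total = R + C = 50 - j8842 Ω = 8842∠-89.7° Ω.
Step 4 — Power factor: PF = cos(φ) = Re(Z)/|Z| = 50/8842 = 0.005655.
Step 5 — Type: Im(Z) = -8842 ⇒ leading (phase φ = -89.7°).

PF = 0.005655 (leading, φ = -89.7°)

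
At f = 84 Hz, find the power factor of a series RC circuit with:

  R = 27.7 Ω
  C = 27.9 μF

Step 1 — Angular frequency: ω = 2π·f = 2π·84 = 527.8 rad/s.
Step 2 — Component impedances:
  R: Z = R = 27.7 Ω
  C: Z = 1/(jωC) = -j/(ω·C) = 0 - j67.91 Ω
Step 3 — Series combination: Z_total = R + C = 27.7 - j67.91 Ω = 73.34∠-67.8° Ω.
Step 4 — Power factor: PF = cos(φ) = Re(Z)/|Z| = 27.7/73.34 = 0.3777.
Step 5 — Type: Im(Z) = -67.91 ⇒ leading (phase φ = -67.8°).

PF = 0.3777 (leading, φ = -67.8°)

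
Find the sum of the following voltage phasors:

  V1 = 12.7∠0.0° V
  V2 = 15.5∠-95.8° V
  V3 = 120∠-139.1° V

Step 1 — Convert each phasor to rectangular form:
  V1 = 12.7·(cos(0.0°) + j·sin(0.0°)) = 12.7 V
  V2 = 15.5·(cos(-95.8°) + j·sin(-95.8°)) = -1.566 - j15.42 V
  V3 = 120·(cos(-139.1°) + j·sin(-139.1°)) = -90.7 - j78.57 V
Step 2 — Sum components: V_total = -79.57 - j93.99 V.
Step 3 — Convert to polar: |V_total| = 123.1 V, ∠V_total = -130.3°.

V_total = 123.1∠-130.3° V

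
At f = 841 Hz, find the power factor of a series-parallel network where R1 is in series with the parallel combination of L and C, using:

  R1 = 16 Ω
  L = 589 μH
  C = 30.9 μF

Step 1 — Angular frequency: ω = 2π·f = 2π·841 = 5284 rad/s.
Step 2 — Component impedances:
  R1: Z = R = 16 Ω
  L: Z = jωL = j·5284·0.000589 = 0 + j3.112 Ω
  C: Z = 1/(jωC) = -j/(ω·C) = 0 - j6.124 Ω
Step 3 — Parallel branch: L || C = 1/(1/L + 1/C) = 0 + j6.328 Ω.
Step 4 — Series with R1: Z_total = R1 + (L || C) = 16 + j6.328 Ω = 17.21∠21.6° Ω.
Step 5 — Power factor: PF = cos(φ) = Re(Z)/|Z| = 16/17.206 = 0.9299.
Step 6 — Type: Im(Z) = 6.328 ⇒ lagging (phase φ = 21.6°).

PF = 0.9299 (lagging, φ = 21.6°)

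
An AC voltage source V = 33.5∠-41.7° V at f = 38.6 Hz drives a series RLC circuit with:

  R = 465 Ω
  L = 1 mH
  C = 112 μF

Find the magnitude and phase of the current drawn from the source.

Step 1 — Angular frequency: ω = 2π·f = 2π·38.6 = 242.5 rad/s.
Step 2 — Component impedances:
  R: Z = R = 465 Ω
  L: Z = jωL = j·242.5·0.001 = 0 + j0.2425 Ω
  C: Z = 1/(jωC) = -j/(ω·C) = 0 - j36.81 Ω
Step 3 — Series combination: Z_total = R + L + C = 465 - j36.57 Ω = 466.4∠-4.5° Ω.
Step 4 — Source phasor: V = 33.5∠-41.7° V = 25.01 - j22.29 V.
Step 5 — Ohm's law: I = V / Z_total = (25.01 - j22.29) / (465 - j36.57) = 0.05721 - j0.04343 A.
Step 6 — Convert to polar: |I| = 0.07182 A, ∠I = -37.2°.

I = 0.07182∠-37.2° A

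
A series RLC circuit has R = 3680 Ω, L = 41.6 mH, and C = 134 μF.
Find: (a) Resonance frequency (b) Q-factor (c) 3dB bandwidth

Step 1 — Resonance condition Im(Z)=0 gives ω₀ = 1/√(LC).
Step 2 — ω₀ = 1/√(0.0416·0.000134) = 423.5 rad/s.
Step 3 — f₀ = ω₀/(2π) = 67.41 Hz.
Step 4 — Series Q: Q = ω₀L/R = 423.5·0.0416/3680 = 0.004788.
Step 5 — 3dB bandwidth: Δω = ω₀/Q = 8.846e+04 rad/s; BW = Δω/(2π) = 1.408e+04 Hz.

(a) f₀ = 67.41 Hz  (b) Q = 0.004788  (c) BW = 1.408e+04 Hz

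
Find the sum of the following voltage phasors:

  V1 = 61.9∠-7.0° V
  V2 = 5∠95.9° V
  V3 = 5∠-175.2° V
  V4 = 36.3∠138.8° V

Step 1 — Convert each phasor to rectangular form:
  V1 = 61.9·(cos(-7.0°) + j·sin(-7.0°)) = 61.44 - j7.544 V
  V2 = 5·(cos(95.9°) + j·sin(95.9°)) = -0.514 + j4.974 V
  V3 = 5·(cos(-175.2°) + j·sin(-175.2°)) = -4.982 - j0.4184 V
  V4 = 36.3·(cos(138.8°) + j·sin(138.8°)) = -27.31 + j23.91 V
Step 2 — Sum components: V_total = 28.63 + j20.92 V.
Step 3 — Convert to polar: |V_total| = 35.46 V, ∠V_total = 36.2°.

V_total = 35.46∠36.2° V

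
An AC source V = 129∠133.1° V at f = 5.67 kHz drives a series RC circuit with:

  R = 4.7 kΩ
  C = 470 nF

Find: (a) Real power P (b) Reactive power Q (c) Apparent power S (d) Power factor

Step 1 — Angular frequency: ω = 2π·f = 2π·5670 = 3.563e+04 rad/s.
Step 2 — Component impedances:
  R: Z = R = 4700 Ω
  C: Z = 1/(jωC) = -j/(ω·C) = 0 - j59.72 Ω
Step 3 — Series combination: Z_total = R + C = 4700 - j59.72 Ω = 4700∠-0.7° Ω.
Step 4 — Source phasor: V = 129∠133.1° V = -88.14 + j94.19 V.
Step 5 — Current: I = V / Z = -0.01901 + j0.0198 A = 0.02744∠133.8° A.
Step 6 — Complex power: S = V·I* = 3.54 - j0.04498 VA.
Step 7 — Real power: P = Re(S) = 3.54 W.
Step 8 — Reactive power: Q = Im(S) = -0.04498 VAR.
Step 9 — Apparent power: |S| = 3.54 VA.
Step 10 — Power factor: PF = P/|S| = 0.9999 (leading).

(a) P = 3.54 W  (b) Q = -0.04498 VAR  (c) S = 3.54 VA  (d) PF = 0.9999 (leading)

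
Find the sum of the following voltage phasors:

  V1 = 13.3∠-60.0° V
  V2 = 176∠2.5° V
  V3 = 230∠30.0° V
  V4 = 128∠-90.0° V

Step 1 — Convert each phasor to rectangular form:
  V1 = 13.3·(cos(-60.0°) + j·sin(-60.0°)) = 6.65 - j11.52 V
  V2 = 176·(cos(2.5°) + j·sin(2.5°)) = 175.8 + j7.677 V
  V3 = 230·(cos(30.0°) + j·sin(30.0°)) = 199.2 + j115 V
  V4 = 128·(cos(-90.0°) + j·sin(-90.0°)) = 0 - j128 V
Step 2 — Sum components: V_total = 381.7 - j16.84 V.
Step 3 — Convert to polar: |V_total| = 382 V, ∠V_total = -2.5°.

V_total = 382∠-2.5° V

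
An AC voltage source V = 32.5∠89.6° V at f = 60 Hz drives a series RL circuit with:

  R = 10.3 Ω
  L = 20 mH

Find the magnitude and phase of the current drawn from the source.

Step 1 — Angular frequency: ω = 2π·f = 2π·60 = 377 rad/s.
Step 2 — Component impedances:
  R: Z = R = 10.3 Ω
  L: Z = jωL = j·377·0.02 = 0 + j7.54 Ω
Step 3 — Series combination: Z_total = R + L = 10.3 + j7.54 Ω = 12.76∠36.2° Ω.
Step 4 — Source phasor: V = 32.5∠89.6° V = 0.2269 + j32.5 V.
Step 5 — Ohm's law: I = V / Z_total = (0.2269 + j32.5) / (10.3 + j7.54) = 1.518 + j2.044 A.
Step 6 — Convert to polar: |I| = 2.546 A, ∠I = 53.4°.

I = 2.546∠53.4° A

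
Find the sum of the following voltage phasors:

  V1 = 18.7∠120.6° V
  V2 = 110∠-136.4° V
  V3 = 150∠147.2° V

Step 1 — Convert each phasor to rectangular form:
  V1 = 18.7·(cos(120.6°) + j·sin(120.6°)) = -9.519 + j16.1 V
  V2 = 110·(cos(-136.4°) + j·sin(-136.4°)) = -79.66 - j75.86 V
  V3 = 150·(cos(147.2°) + j·sin(147.2°)) = -126.1 + j81.26 V
Step 2 — Sum components: V_total = -215.3 + j21.49 V.
Step 3 — Convert to polar: |V_total| = 216.3 V, ∠V_total = 174.3°.

V_total = 216.3∠174.3° V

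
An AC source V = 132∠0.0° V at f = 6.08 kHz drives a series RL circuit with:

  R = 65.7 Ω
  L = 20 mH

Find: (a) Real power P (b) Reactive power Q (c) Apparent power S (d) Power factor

Step 1 — Angular frequency: ω = 2π·f = 2π·6080 = 3.82e+04 rad/s.
Step 2 — Component impedances:
  R: Z = R = 65.7 Ω
  L: Z = jωL = j·3.82e+04·0.02 = 0 + j764 Ω
Step 3 — Series combination: Z_total = R + L = 65.7 + j764 Ω = 766.9∠85.1° Ω.
Step 4 — Source phasor: V = 132∠0.0° V = 132 V.
Step 5 — Current: I = V / Z = 0.01475 - j0.1715 A = 0.1721∠-85.1° A.
Step 6 — Complex power: S = V·I* = 1.947 + j22.64 VA.
Step 7 — Real power: P = Re(S) = 1.947 W.
Step 8 — Reactive power: Q = Im(S) = 22.64 VAR.
Step 9 — Apparent power: |S| = 22.72 VA.
Step 10 — Power factor: PF = P/|S| = 0.08567 (lagging).

(a) P = 1.947 W  (b) Q = 22.64 VAR  (c) S = 22.72 VA  (d) PF = 0.08567 (lagging)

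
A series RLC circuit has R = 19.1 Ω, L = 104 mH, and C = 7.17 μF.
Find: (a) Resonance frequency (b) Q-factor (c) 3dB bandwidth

Step 1 — Resonance: ω₀ = 1/√(LC) = 1/√(0.104·7.17e-06) = 1158 rad/s.
Step 2 — f₀ = ω₀/(2π) = 184.3 Hz.
Step 3 — Series Q: Q = ω₀L/R = 1158·0.104/19.1 = 6.306.
Step 4 — Bandwidth: Δω = ω₀/Q = 183.7 rad/s; BW = Δω/(2π) = 29.23 Hz.

(a) f₀ = 184.3 Hz  (b) Q = 6.306  (c) BW = 29.23 Hz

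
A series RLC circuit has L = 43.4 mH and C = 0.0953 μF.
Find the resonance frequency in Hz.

Step 1 — Resonance condition Im(Z)=0 gives ω₀ = 1/√(LC).
Step 2 — ω₀ = 1/√(0.0434·9.53e-08) = 1.555e+04 rad/s.
Step 3 — f₀ = ω₀/(2π) = 2475 Hz.

f₀ = 2475 Hz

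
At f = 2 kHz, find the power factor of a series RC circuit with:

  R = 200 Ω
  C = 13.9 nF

Step 1 — Angular frequency: ω = 2π·f = 2π·2000 = 1.257e+04 rad/s.
Step 2 — Component impedances:
  R: Z = R = 200 Ω
  C: Z = 1/(jωC) = -j/(ω·C) = 0 - j5725 Ω
Step 3 — Series combination: Z_total = R + C = 200 - j5725 Ω = 5728∠-88.0° Ω.
Step 4 — Power factor: PF = cos(φ) = Re(Z)/|Z| = 200/5728.5 = 0.03491.
Step 5 — Type: Im(Z) = -5725 ⇒ leading (phase φ = -88.0°).

PF = 0.03491 (leading, φ = -88.0°)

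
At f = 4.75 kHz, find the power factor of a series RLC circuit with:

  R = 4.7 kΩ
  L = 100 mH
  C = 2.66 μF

Step 1 — Angular frequency: ω = 2π·f = 2π·4750 = 2.985e+04 rad/s.
Step 2 — Component impedances:
  R: Z = R = 4700 Ω
  L: Z = jωL = j·2.985e+04·0.1 = 0 + j2985 Ω
  C: Z = 1/(jωC) = -j/(ω·C) = 0 - j12.6 Ω
Step 3 — Series combination: Z_total = R + L + C = 4700 + j2972 Ω = 5561∠32.3° Ω.
Step 4 — Power factor: PF = cos(φ) = Re(Z)/|Z| = 4700/5561 = 0.8452.
Step 5 — Type: Im(Z) = 2972 ⇒ lagging (phase φ = 32.3°).

PF = 0.8452 (lagging, φ = 32.3°)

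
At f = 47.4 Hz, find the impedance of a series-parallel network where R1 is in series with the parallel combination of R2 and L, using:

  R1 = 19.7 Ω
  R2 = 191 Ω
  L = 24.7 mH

Step 1 — Angular frequency: ω = 2π·f = 2π·47.4 = 297.8 rad/s.
Step 2 — Component impedances:
  R1: Z = R = 19.7 Ω
  R2: Z = R = 191 Ω
  L: Z = jωL = j·297.8·0.0247 = 0 + j7.356 Ω
Step 3 — Parallel branch: R2 || L = 1/(1/R2 + 1/L) = 0.2829 + j7.345 Ω.
Step 4 — Series with R1: Z_total = R1 + (R2 || L) = 19.98 + j7.345 Ω = 21.29∠20.2° Ω.

Z = 19.98 + j7.345 Ω = 21.29∠20.2° Ω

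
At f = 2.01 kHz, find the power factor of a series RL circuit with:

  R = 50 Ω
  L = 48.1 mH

Step 1 — Angular frequency: ω = 2π·f = 2π·2010 = 1.263e+04 rad/s.
Step 2 — Component impedances:
  R: Z = R = 50 Ω
  L: Z = jωL = j·1.263e+04·0.0481 = 0 + j607.5 Ω
Step 3 — Series combination: Z_total = R + L = 50 + j607.5 Ω = 609.5∠85.3° Ω.
Step 4 — Power factor: PF = cos(φ) = Re(Z)/|Z| = 50/609.5 = 0.08203.
Step 5 — Type: Im(Z) = 607.5 ⇒ lagging (phase φ = 85.3°).

PF = 0.08203 (lagging, φ = 85.3°)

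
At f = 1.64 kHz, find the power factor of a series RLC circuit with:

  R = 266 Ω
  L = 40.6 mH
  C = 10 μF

Step 1 — Angular frequency: ω = 2π·f = 2π·1640 = 1.03e+04 rad/s.
Step 2 — Component impedances:
  R: Z = R = 266 Ω
  L: Z = jωL = j·1.03e+04·0.0406 = 0 + j418.4 Ω
  C: Z = 1/(jωC) = -j/(ω·C) = 0 - j9.705 Ω
Step 3 — Series combination: Z_total = R + L + C = 266 + j408.7 Ω = 487.6∠56.9° Ω.
Step 4 — Power factor: PF = cos(φ) = Re(Z)/|Z| = 266/487.6 = 0.5455.
Step 5 — Type: Im(Z) = 408.7 ⇒ lagging (phase φ = 56.9°).

PF = 0.5455 (lagging, φ = 56.9°)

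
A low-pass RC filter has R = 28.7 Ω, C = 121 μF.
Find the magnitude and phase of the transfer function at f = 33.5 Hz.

Step 1 — Angular frequency: ω = 2π·33.5 = 210.5 rad/s.
Step 2 — Transfer function: H(jω) = 1/(1 + jωRC).
Step 3 — Denominator: 1 + jωRC = 1 + j·210.5·28.7·0.000121 = 1 + j0.731.
Step 4 — H = 0.6518 - j0.4764.
Step 5 — Magnitude: |H| = 0.8073 (-1.9 dB); phase: φ = -36.2°.

|H| = 0.8073 (-1.9 dB), φ = -36.2°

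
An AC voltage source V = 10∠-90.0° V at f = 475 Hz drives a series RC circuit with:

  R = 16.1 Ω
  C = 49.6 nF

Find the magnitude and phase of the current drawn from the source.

Step 1 — Angular frequency: ω = 2π·f = 2π·475 = 2985 rad/s.
Step 2 — Component impedances:
  R: Z = R = 16.1 Ω
  C: Z = 1/(jωC) = -j/(ω·C) = 0 - j6755 Ω
Step 3 — Series combination: Z_total = R + C = 16.1 - j6755 Ω = 6755∠-89.9° Ω.
Step 4 — Source phasor: V = 10∠-90.0° V = 0 - j10 V.
Step 5 — Ohm's law: I = V / Z_total = (0 - j10) / (16.1 - j6755) = 0.00148 - j3.528e-06 A.
Step 6 — Convert to polar: |I| = 0.00148 A, ∠I = -0.1°.

I = 0.00148∠-0.1° A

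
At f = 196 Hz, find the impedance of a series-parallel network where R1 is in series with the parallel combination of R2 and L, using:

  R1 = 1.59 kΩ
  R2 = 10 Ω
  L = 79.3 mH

Step 1 — Angular frequency: ω = 2π·f = 2π·196 = 1232 rad/s.
Step 2 — Component impedances:
  R1: Z = R = 1590 Ω
  R2: Z = R = 10 Ω
  L: Z = jωL = j·1232·0.0793 = 0 + j97.66 Ω
Step 3 — Parallel branch: R2 || L = 1/(1/R2 + 1/L) = 9.896 + j1.013 Ω.
Step 4 — Series with R1: Z_total = R1 + (R2 || L) = 1600 + j1.013 Ω = 1600∠0.0° Ω.

Z = 1600 + j1.013 Ω = 1600∠0.0° Ω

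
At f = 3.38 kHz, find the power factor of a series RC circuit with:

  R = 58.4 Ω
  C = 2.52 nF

Step 1 — Angular frequency: ω = 2π·f = 2π·3380 = 2.124e+04 rad/s.
Step 2 — Component impedances:
  R: Z = R = 58.4 Ω
  C: Z = 1/(jωC) = -j/(ω·C) = 0 - j1.869e+04 Ω
Step 3 — Series combination: Z_total = R + C = 58.4 - j1.869e+04 Ω = 1.869e+04∠-89.8° Ω.
Step 4 — Power factor: PF = cos(φ) = Re(Z)/|Z| = 58.4/1.869e+04 = 0.003125.
Step 5 — Type: Im(Z) = -1.869e+04 ⇒ leading (phase φ = -89.8°).

PF = 0.003125 (leading, φ = -89.8°)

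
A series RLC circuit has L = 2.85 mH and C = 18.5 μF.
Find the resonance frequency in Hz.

Step 1 — Resonance condition Im(Z)=0 gives ω₀ = 1/√(LC).
Step 2 — ω₀ = 1/√(0.00285·1.85e-05) = 4355 rad/s.
Step 3 — f₀ = ω₀/(2π) = 693.1 Hz.

f₀ = 693.1 Hz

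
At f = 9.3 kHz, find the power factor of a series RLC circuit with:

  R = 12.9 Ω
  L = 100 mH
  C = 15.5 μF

Step 1 — Angular frequency: ω = 2π·f = 2π·9300 = 5.843e+04 rad/s.
Step 2 — Component impedances:
  R: Z = R = 12.9 Ω
  L: Z = jωL = j·5.843e+04·0.1 = 0 + j5843 Ω
  C: Z = 1/(jωC) = -j/(ω·C) = 0 - j1.104 Ω
Step 3 — Series combination: Z_total = R + L + C = 12.9 + j5842 Ω = 5842∠89.9° Ω.
Step 4 — Power factor: PF = cos(φ) = Re(Z)/|Z| = 12.9/5842 = 0.002208.
Step 5 — Type: Im(Z) = 5842 ⇒ lagging (phase φ = 89.9°).

PF = 0.002208 (lagging, φ = 89.9°)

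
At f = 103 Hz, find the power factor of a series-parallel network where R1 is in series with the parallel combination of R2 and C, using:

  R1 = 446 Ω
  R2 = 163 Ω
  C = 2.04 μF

Step 1 — Angular frequency: ω = 2π·f = 2π·103 = 647.2 rad/s.
Step 2 — Component impedances:
  R1: Z = R = 446 Ω
  R2: Z = R = 163 Ω
  C: Z = 1/(jωC) = -j/(ω·C) = 0 - j757.4 Ω
Step 3 — Parallel branch: R2 || C = 1/(1/R2 + 1/C) = 155.8 - j33.52 Ω.
Step 4 — Series with R1: Z_total = R1 + (R2 || C) = 601.8 - j33.52 Ω = 602.7∠-3.2° Ω.
Step 5 — Power factor: PF = cos(φ) = Re(Z)/|Z| = 601.8/602.7 = 0.9985.
Step 6 — Type: Im(Z) = -33.52 ⇒ leading (phase φ = -3.2°).

PF = 0.9985 (leading, φ = -3.2°)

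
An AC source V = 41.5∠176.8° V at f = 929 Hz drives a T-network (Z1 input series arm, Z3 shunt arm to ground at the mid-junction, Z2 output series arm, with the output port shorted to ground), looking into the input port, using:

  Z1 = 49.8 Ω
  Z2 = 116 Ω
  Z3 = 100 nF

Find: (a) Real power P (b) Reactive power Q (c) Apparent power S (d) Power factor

Step 1 — Angular frequency: ω = 2π·f = 2π·929 = 5837 rad/s.
Step 2 — Component impedances:
  Z1: Z = R = 49.8 Ω
  Z2: Z = R = 116 Ω
  Z3: Z = 1/(jωC) = -j/(ω·C) = 0 - j1713 Ω
Step 3 — With the output port shorted to ground, the output series arm Z2 runs from the junction to ground; the shunt arm Z3 also runs from the junction to ground. They appear in parallel: Z3 || Z2 = 115.5 - j7.819 Ω.
Step 4 — Series with input arm Z1: Z_in = Z1 + (Z3 || Z2) = 165.3 - j7.819 Ω = 165.5∠-2.7° Ω.
Step 5 — Source phasor: V = 41.5∠176.8° V = -41.44 + j2.317 V.
Step 6 — Current: I = V / Z = -0.2508 + j0.002152 A = 0.2508∠179.5° A.
Step 7 — Complex power: S = V·I* = 10.4 - j0.4919 VA.
Step 8 — Real power: P = Re(S) = 10.4 W.
Step 9 — Reactive power: Q = Im(S) = -0.4919 VAR.
Step 10 — Apparent power: |S| = 10.41 VA.
Step 11 — Power factor: PF = P/|S| = 0.9989 (leading).

(a) P = 10.4 W  (b) Q = -0.4919 VAR  (c) S = 10.41 VA  (d) PF = 0.9989 (leading)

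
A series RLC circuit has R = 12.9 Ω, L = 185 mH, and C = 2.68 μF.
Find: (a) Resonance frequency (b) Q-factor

Step 1 — Resonance condition Im(Z)=0 gives ω₀ = 1/√(LC).
Step 2 — ω₀ = 1/√(0.185·2.68e-06) = 1420 rad/s.
Step 3 — f₀ = ω₀/(2π) = 226 Hz.
Step 4 — Series Q: Q = ω₀L/R = 1420·0.185/12.9 = 20.37.

(a) f₀ = 226 Hz  (b) Q = 20.37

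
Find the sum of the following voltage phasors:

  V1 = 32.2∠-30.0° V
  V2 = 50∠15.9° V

Step 1 — Convert each phasor to rectangular form:
  V1 = 32.2·(cos(-30.0°) + j·sin(-30.0°)) = 27.89 - j16.1 V
  V2 = 50·(cos(15.9°) + j·sin(15.9°)) = 48.09 + j13.7 V
Step 2 — Sum components: V_total = 75.97 - j2.402 V.
Step 3 — Convert to polar: |V_total| = 76.01 V, ∠V_total = -1.8°.

V_total = 76.01∠-1.8° V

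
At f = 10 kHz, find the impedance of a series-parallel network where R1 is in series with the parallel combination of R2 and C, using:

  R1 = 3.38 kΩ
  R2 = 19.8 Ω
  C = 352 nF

Step 1 — Angular frequency: ω = 2π·f = 2π·1e+04 = 6.283e+04 rad/s.
Step 2 — Component impedances:
  R1: Z = R = 3380 Ω
  R2: Z = R = 19.8 Ω
  C: Z = 1/(jωC) = -j/(ω·C) = 0 - j45.21 Ω
Step 3 — Parallel branch: R2 || C = 1/(1/R2 + 1/C) = 16.61 - j7.275 Ω.
Step 4 — Series with R1: Z_total = R1 + (R2 || C) = 3397 - j7.275 Ω = 3397∠-0.1° Ω.

Z = 3397 - j7.275 Ω = 3397∠-0.1° Ω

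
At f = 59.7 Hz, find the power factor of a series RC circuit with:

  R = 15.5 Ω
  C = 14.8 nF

Step 1 — Angular frequency: ω = 2π·f = 2π·59.7 = 375.1 rad/s.
Step 2 — Component impedances:
  R: Z = R = 15.5 Ω
  C: Z = 1/(jωC) = -j/(ω·C) = 0 - j1.801e+05 Ω
Step 3 — Series combination: Z_total = R + C = 15.5 - j1.801e+05 Ω = 1.801e+05∠-90.0° Ω.
Step 4 — Power factor: PF = cos(φ) = Re(Z)/|Z| = 15.5/1.8013e+05 = 8.605e-05.
Step 5 — Type: Im(Z) = -1.801e+05 ⇒ leading (phase φ = -90.0°).

PF = 8.605e-05 (leading, φ = -90.0°)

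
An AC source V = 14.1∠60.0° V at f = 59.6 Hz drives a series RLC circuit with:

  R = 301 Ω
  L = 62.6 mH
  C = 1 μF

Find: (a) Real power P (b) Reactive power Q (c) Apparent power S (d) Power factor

Step 1 — Angular frequency: ω = 2π·f = 2π·59.6 = 374.5 rad/s.
Step 2 — Component impedances:
  R: Z = R = 301 Ω
  L: Z = jωL = j·374.5·0.0626 = 0 + j23.44 Ω
  C: Z = 1/(jωC) = -j/(ω·C) = 0 - j2670 Ω
Step 3 — Series combination: Z_total = R + L + C = 301 - j2647 Ω = 2664∠-83.5° Ω.
Step 4 — Source phasor: V = 14.1∠60.0° V = 7.05 + j12.21 V.
Step 5 — Current: I = V / Z = -0.004255 + j0.003147 A = 0.005293∠143.5° A.
Step 6 — Complex power: S = V·I* = 0.008432 - j0.07415 VA.
Step 7 — Real power: P = Re(S) = 0.008432 W.
Step 8 — Reactive power: Q = Im(S) = -0.07415 VAR.
Step 9 — Apparent power: |S| = 0.07463 VA.
Step 10 — Power factor: PF = P/|S| = 0.113 (leading).

(a) P = 0.008432 W  (b) Q = -0.07415 VAR  (c) S = 0.07463 VA  (d) PF = 0.113 (leading)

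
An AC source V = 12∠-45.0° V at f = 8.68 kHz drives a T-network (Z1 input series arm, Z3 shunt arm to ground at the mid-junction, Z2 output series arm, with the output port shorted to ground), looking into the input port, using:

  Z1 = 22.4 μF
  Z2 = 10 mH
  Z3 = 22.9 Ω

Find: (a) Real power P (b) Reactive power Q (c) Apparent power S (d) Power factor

Step 1 — Angular frequency: ω = 2π·f = 2π·8680 = 5.454e+04 rad/s.
Step 2 — Component impedances:
  Z1: Z = 1/(jωC) = -j/(ω·C) = 0 - j0.8186 Ω
  Z2: Z = jωL = j·5.454e+04·0.01 = 0 + j545.4 Ω
  Z3: Z = R = 22.9 Ω
Step 3 — With the output port shorted to ground, the output series arm Z2 runs from the junction to ground; the shunt arm Z3 also runs from the junction to ground. They appear in parallel: Z3 || Z2 = 22.86 + j0.9599 Ω.
Step 4 — Series with input arm Z1: Z_in = Z1 + (Z3 || Z2) = 22.86 + j0.1413 Ω = 22.86∠0.4° Ω.
Step 5 — Source phasor: V = 12∠-45.0° V = 8.485 - j8.485 V.
Step 6 — Current: I = V / Z = 0.3689 - j0.3735 A = 0.5249∠-45.4° A.
Step 7 — Complex power: S = V·I* = 6.299 + j0.03893 VA.
Step 8 — Real power: P = Re(S) = 6.299 W.
Step 9 — Reactive power: Q = Im(S) = 0.03893 VAR.
Step 10 — Apparent power: |S| = 6.299 VA.
Step 11 — Power factor: PF = P/|S| = 1 (lagging).

(a) P = 6.299 W  (b) Q = 0.03893 VAR  (c) S = 6.299 VA  (d) PF = 1 (lagging)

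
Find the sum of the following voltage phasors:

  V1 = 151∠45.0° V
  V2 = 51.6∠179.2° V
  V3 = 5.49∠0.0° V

Step 1 — Convert each phasor to rectangular form:
  V1 = 151·(cos(45.0°) + j·sin(45.0°)) = 106.8 + j106.8 V
  V2 = 51.6·(cos(179.2°) + j·sin(179.2°)) = -51.59 + j0.7204 V
  V3 = 5.49·(cos(0.0°) + j·sin(0.0°)) = 5.49 V
Step 2 — Sum components: V_total = 60.67 + j107.5 V.
Step 3 — Convert to polar: |V_total| = 123.4 V, ∠V_total = 60.6°.

V_total = 123.4∠60.6° V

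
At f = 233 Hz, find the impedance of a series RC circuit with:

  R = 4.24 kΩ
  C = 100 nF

Step 1 — Angular frequency: ω = 2π·f = 2π·233 = 1464 rad/s.
Step 2 — Component impedances:
  R: Z = R = 4240 Ω
  C: Z = 1/(jωC) = -j/(ω·C) = 0 - j6831 Ω
Step 3 — Series combination: Z_total = R + C = 4240 - j6831 Ω = 8040∠-58.2° Ω.

Z = 4240 - j6831 Ω = 8040∠-58.2° Ω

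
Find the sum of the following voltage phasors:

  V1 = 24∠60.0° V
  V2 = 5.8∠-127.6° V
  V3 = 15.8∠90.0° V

Step 1 — Convert each phasor to rectangular form:
  V1 = 24·(cos(60.0°) + j·sin(60.0°)) = 12 + j20.78 V
  V2 = 5.8·(cos(-127.6°) + j·sin(-127.6°)) = -3.539 - j4.595 V
  V3 = 15.8·(cos(90.0°) + j·sin(90.0°)) = 0 + j15.8 V
Step 2 — Sum components: V_total = 8.461 + j31.99 V.
Step 3 — Convert to polar: |V_total| = 33.09 V, ∠V_total = 75.2°.

V_total = 33.09∠75.2° V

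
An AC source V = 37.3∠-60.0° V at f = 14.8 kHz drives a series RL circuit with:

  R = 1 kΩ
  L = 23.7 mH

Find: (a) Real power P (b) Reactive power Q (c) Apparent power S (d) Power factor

Step 1 — Angular frequency: ω = 2π·f = 2π·1.48e+04 = 9.299e+04 rad/s.
Step 2 — Component impedances:
  R: Z = R = 1000 Ω
  L: Z = jωL = j·9.299e+04·0.0237 = 0 + j2204 Ω
Step 3 — Series combination: Z_total = R + L = 1000 + j2204 Ω = 2420∠65.6° Ω.
Step 4 — Source phasor: V = 37.3∠-60.0° V = 18.65 - j32.3 V.
Step 5 — Current: I = V / Z = -0.008971 - j0.01253 A = 0.01541∠-125.6° A.
Step 6 — Complex power: S = V·I* = 0.2375 + j0.5235 VA.
Step 7 — Real power: P = Re(S) = 0.2375 W.
Step 8 — Reactive power: Q = Im(S) = 0.5235 VAR.
Step 9 — Apparent power: |S| = 0.5749 VA.
Step 10 — Power factor: PF = P/|S| = 0.4132 (lagging).

(a) P = 0.2375 W  (b) Q = 0.5235 VAR  (c) S = 0.5749 VA  (d) PF = 0.4132 (lagging)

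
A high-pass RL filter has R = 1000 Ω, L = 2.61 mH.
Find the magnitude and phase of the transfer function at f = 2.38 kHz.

Step 1 — Angular frequency: ω = 2π·2380 = 1.495e+04 rad/s.
Step 2 — Transfer function: H(jω) = jωL/(R + jωL).
Step 3 — Numerator jωL = j·39.03; denominator R + jωL = 1000 + j39.03.
Step 4 — H = 0.001521 + j0.03897.
Step 5 — Magnitude: |H| = 0.039 (-28.2 dB); phase: φ = 87.8°.

|H| = 0.039 (-28.2 dB), φ = 87.8°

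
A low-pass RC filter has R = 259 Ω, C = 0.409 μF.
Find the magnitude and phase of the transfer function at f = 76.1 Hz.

Step 1 — Angular frequency: ω = 2π·76.1 = 478.2 rad/s.
Step 2 — Transfer function: H(jω) = 1/(1 + jωRC).
Step 3 — Denominator: 1 + jωRC = 1 + j·478.2·259·4.09e-07 = 1 + j0.05065.
Step 4 — H = 0.9974 - j0.05052.
Step 5 — Magnitude: |H| = 0.9987 (-0.0 dB); phase: φ = -2.9°.

|H| = 0.9987 (-0.0 dB), φ = -2.9°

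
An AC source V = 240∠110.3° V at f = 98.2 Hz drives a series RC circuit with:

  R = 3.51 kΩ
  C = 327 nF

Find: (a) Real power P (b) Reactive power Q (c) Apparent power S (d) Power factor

Step 1 — Angular frequency: ω = 2π·f = 2π·98.2 = 617 rad/s.
Step 2 — Component impedances:
  R: Z = R = 3510 Ω
  C: Z = 1/(jωC) = -j/(ω·C) = 0 - j4956 Ω
Step 3 — Series combination: Z_total = R + C = 3510 - j4956 Ω = 6073∠-54.7° Ω.
Step 4 — Source phasor: V = 240∠110.3° V = -83.26 + j225.1 V.
Step 5 — Current: I = V / Z = -0.03817 + j0.01023 A = 0.03952∠165.0° A.
Step 6 — Complex power: S = V·I* = 5.481 - j7.74 VA.
Step 7 — Real power: P = Re(S) = 5.481 W.
Step 8 — Reactive power: Q = Im(S) = -7.74 VAR.
Step 9 — Apparent power: |S| = 9.484 VA.
Step 10 — Power factor: PF = P/|S| = 0.5779 (leading).

(a) P = 5.481 W  (b) Q = -7.74 VAR  (c) S = 9.484 VA  (d) PF = 0.5779 (leading)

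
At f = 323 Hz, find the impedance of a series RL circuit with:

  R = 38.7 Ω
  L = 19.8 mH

Step 1 — Angular frequency: ω = 2π·f = 2π·323 = 2029 rad/s.
Step 2 — Component impedances:
  R: Z = R = 38.7 Ω
  L: Z = jωL = j·2029·0.0198 = 0 + j40.18 Ω
Step 3 — Series combination: Z_total = R + L = 38.7 + j40.18 Ω = 55.79∠46.1° Ω.

Z = 38.7 + j40.18 Ω = 55.79∠46.1° Ω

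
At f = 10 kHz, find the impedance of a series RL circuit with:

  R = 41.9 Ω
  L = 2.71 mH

Step 1 — Angular frequency: ω = 2π·f = 2π·1e+04 = 6.283e+04 rad/s.
Step 2 — Component impedances:
  R: Z = R = 41.9 Ω
  L: Z = jωL = j·6.283e+04·0.00271 = 0 + j170.3 Ω
Step 3 — Series combination: Z_total = R + L = 41.9 + j170.3 Ω = 175.4∠76.2° Ω.

Z = 41.9 + j170.3 Ω = 175.4∠76.2° Ω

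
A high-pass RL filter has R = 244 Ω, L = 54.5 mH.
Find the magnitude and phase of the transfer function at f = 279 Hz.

Step 1 — Angular frequency: ω = 2π·279 = 1753 rad/s.
Step 2 — Transfer function: H(jω) = jωL/(R + jωL).
Step 3 — Numerator jωL = j·95.54; denominator R + jωL = 244 + j95.54.
Step 4 — H = 0.1329 + j0.3395.
Step 5 — Magnitude: |H| = 0.3646 (-8.8 dB); phase: φ = 68.6°.

|H| = 0.3646 (-8.8 dB), φ = 68.6°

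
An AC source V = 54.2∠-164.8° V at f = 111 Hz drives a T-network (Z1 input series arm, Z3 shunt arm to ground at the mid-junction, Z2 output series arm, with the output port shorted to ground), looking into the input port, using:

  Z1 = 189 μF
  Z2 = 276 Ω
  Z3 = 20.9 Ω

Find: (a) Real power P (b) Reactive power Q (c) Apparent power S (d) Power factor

Step 1 — Angular frequency: ω = 2π·f = 2π·111 = 697.4 rad/s.
Step 2 — Component impedances:
  Z1: Z = 1/(jωC) = -j/(ω·C) = 0 - j7.586 Ω
  Z2: Z = R = 276 Ω
  Z3: Z = R = 20.9 Ω
Step 3 — With the output port shorted to ground, the output series arm Z2 runs from the junction to ground; the shunt arm Z3 also runs from the junction to ground. They appear in parallel: Z3 || Z2 = 19.43 Ω.
Step 4 — Series with input arm Z1: Z_in = Z1 + (Z3 || Z2) = 19.43 - j7.586 Ω = 20.86∠-21.3° Ω.
Step 5 — Source phasor: V = 54.2∠-164.8° V = -52.3 - j14.21 V.
Step 6 — Current: I = V / Z = -2.088 - j1.547 A = 2.599∠-143.5° A.
Step 7 — Complex power: S = V·I* = 131.2 - j51.23 VA.
Step 8 — Real power: P = Re(S) = 131.2 W.
Step 9 — Reactive power: Q = Im(S) = -51.23 VAR.
Step 10 — Apparent power: |S| = 140.8 VA.
Step 11 — Power factor: PF = P/|S| = 0.9315 (leading).

(a) P = 131.2 W  (b) Q = -51.23 VAR  (c) S = 140.8 VA  (d) PF = 0.9315 (leading)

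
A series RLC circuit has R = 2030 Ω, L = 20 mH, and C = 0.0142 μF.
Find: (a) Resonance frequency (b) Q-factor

Step 1 — Resonance condition Im(Z)=0 gives ω₀ = 1/√(LC).
Step 2 — ω₀ = 1/√(0.02·1.42e-08) = 5.934e+04 rad/s.
Step 3 — f₀ = ω₀/(2π) = 9444 Hz.
Step 4 — Series Q: Q = ω₀L/R = 5.934e+04·0.02/2030 = 0.5846.

(a) f₀ = 9444 Hz  (b) Q = 0.5846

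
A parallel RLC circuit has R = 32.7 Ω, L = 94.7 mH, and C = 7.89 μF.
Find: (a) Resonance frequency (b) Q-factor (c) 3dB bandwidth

Step 1 — Resonance: ω₀ = 1/√(LC) = 1/√(0.0947·7.89e-06) = 1157 rad/s.
Step 2 — f₀ = ω₀/(2π) = 184.1 Hz.
Step 3 — Parallel Q: Q = R/(ω₀L) = 32.7/(1157·0.0947) = 0.2985.
Step 4 — Bandwidth: Δω = ω₀/Q = 3876 rad/s; BW = Δω/(2π) = 616.9 Hz.

(a) f₀ = 184.1 Hz  (b) Q = 0.2985  (c) BW = 616.9 Hz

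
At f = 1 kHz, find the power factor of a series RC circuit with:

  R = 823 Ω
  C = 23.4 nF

Step 1 — Angular frequency: ω = 2π·f = 2π·1000 = 6283 rad/s.
Step 2 — Component impedances:
  R: Z = R = 823 Ω
  C: Z = 1/(jωC) = -j/(ω·C) = 0 - j6801 Ω
Step 3 — Series combination: Z_total = R + C = 823 - j6801 Ω = 6851∠-83.1° Ω.
Step 4 — Power factor: PF = cos(φ) = Re(Z)/|Z| = 823/6851 = 0.1201.
Step 5 — Type: Im(Z) = -6801 ⇒ leading (phase φ = -83.1°).

PF = 0.1201 (leading, φ = -83.1°)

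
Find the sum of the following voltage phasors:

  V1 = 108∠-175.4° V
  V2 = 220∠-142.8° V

Step 1 — Convert each phasor to rectangular form:
  V1 = 108·(cos(-175.4°) + j·sin(-175.4°)) = -107.7 - j8.661 V
  V2 = 220·(cos(-142.8°) + j·sin(-142.8°)) = -175.2 - j133 V
Step 2 — Sum components: V_total = -282.9 - j141.7 V.
Step 3 — Convert to polar: |V_total| = 316.4 V, ∠V_total = -153.4°.

V_total = 316.4∠-153.4° V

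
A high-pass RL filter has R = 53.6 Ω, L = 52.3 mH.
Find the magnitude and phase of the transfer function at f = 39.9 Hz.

Step 1 — Angular frequency: ω = 2π·39.9 = 250.7 rad/s.
Step 2 — Transfer function: H(jω) = jωL/(R + jωL).
Step 3 — Numerator jωL = j·13.11; denominator R + jωL = 53.6 + j13.11.
Step 4 — H = 0.05646 + j0.2308.
Step 5 — Magnitude: |H| = 0.2376 (-12.5 dB); phase: φ = 76.3°.

|H| = 0.2376 (-12.5 dB), φ = 76.3°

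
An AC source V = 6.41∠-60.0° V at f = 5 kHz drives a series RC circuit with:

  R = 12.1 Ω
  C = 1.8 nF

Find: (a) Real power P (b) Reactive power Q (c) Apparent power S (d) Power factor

Step 1 — Angular frequency: ω = 2π·f = 2π·5000 = 3.142e+04 rad/s.
Step 2 — Component impedances:
  R: Z = R = 12.1 Ω
  C: Z = 1/(jωC) = -j/(ω·C) = 0 - j1.768e+04 Ω
Step 3 — Series combination: Z_total = R + C = 12.1 - j1.768e+04 Ω = 1.768e+04∠-90.0° Ω.
Step 4 — Source phasor: V = 6.41∠-60.0° V = 3.205 - j5.551 V.
Step 5 — Current: I = V / Z = 0.000314 + j0.000181 A = 0.0003625∠30.0° A.
Step 6 — Complex power: S = V·I* = 1.59e-06 - j0.002323 VA.
Step 7 — Real power: P = Re(S) = 1.59e-06 W.
Step 8 — Reactive power: Q = Im(S) = -0.002323 VAR.
Step 9 — Apparent power: |S| = 0.002323 VA.
Step 10 — Power factor: PF = P/|S| = 0.0006842 (leading).

(a) P = 1.59e-06 W  (b) Q = -0.002323 VAR  (c) S = 0.002323 VA  (d) PF = 0.0006842 (leading)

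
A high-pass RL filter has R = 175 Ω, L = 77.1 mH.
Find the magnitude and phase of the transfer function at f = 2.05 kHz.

Step 1 — Angular frequency: ω = 2π·2050 = 1.288e+04 rad/s.
Step 2 — Transfer function: H(jω) = jωL/(R + jωL).
Step 3 — Numerator jωL = j·993.1; denominator R + jωL = 175 + j993.1.
Step 4 — H = 0.9699 + j0.1709.
Step 5 — Magnitude: |H| = 0.9848 (-0.1 dB); phase: φ = 10.0°.

|H| = 0.9848 (-0.1 dB), φ = 10.0°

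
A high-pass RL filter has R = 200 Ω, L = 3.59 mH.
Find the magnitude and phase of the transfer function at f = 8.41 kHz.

Step 1 — Angular frequency: ω = 2π·8410 = 5.284e+04 rad/s.
Step 2 — Transfer function: H(jω) = jωL/(R + jωL).
Step 3 — Numerator jωL = j·189.7; denominator R + jωL = 200 + j189.7.
Step 4 — H = 0.4736 + j0.4993.
Step 5 — Magnitude: |H| = 0.6882 (-3.2 dB); phase: φ = 46.5°.

|H| = 0.6882 (-3.2 dB), φ = 46.5°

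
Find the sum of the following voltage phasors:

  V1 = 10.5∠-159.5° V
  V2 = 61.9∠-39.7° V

Step 1 — Convert each phasor to rectangular form:
  V1 = 10.5·(cos(-159.5°) + j·sin(-159.5°)) = -9.835 - j3.677 V
  V2 = 61.9·(cos(-39.7°) + j·sin(-39.7°)) = 47.63 - j39.54 V
Step 2 — Sum components: V_total = 37.79 - j43.22 V.
Step 3 — Convert to polar: |V_total| = 57.41 V, ∠V_total = -48.8°.

V_total = 57.41∠-48.8° V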